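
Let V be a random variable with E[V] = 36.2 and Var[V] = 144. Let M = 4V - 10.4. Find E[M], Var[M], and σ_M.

E[M] = 134.4, Var[M] = 2304, σ_M = 48

M = 4V - 10.4 is linear with a = 4, b = -10.4.
E[M] = a·E[V] + b = 4·36.2 + (-10.4) = 134.4.
Var[M] = a²·Var[V] = 4²·144 = 2304 (the additive constant -10.4 does not affect variance).
σ_V = √144 = 12.
σ_M = |a|·σ_V = |4|·12 = 48.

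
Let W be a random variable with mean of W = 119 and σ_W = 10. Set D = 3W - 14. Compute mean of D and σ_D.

D = 3W - 14 is linear with a = 3, b = -14.
mean of D = a·mean of W + b = 3·119 + (-14) = 343.
σ_D = |a|·σ_W = |3|·10 = 30.

mean of D = 343, σ_D = 30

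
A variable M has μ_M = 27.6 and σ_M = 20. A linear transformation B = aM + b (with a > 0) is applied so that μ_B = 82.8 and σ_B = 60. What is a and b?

a = 3, b = 0

σ_B = a·σ_M (a > 0), so a = 60/20 = 3.
μ_B = a·μ_M + b, so b = 82.8 − 3·27.6 = 0.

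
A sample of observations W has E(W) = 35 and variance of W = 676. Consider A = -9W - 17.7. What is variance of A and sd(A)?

A = -9W - 17.7 is linear with a = -9, b = -17.7.
variance of A = a²·variance of W = (-9)²·676 = 54756 (the additive constant -17.7 does not affect variance).
sd(W) = √676 = 26.
sd(A) = |a|·sd(W) = |-9|·26 = 234.

variance of A = 54756, sd(A) = 234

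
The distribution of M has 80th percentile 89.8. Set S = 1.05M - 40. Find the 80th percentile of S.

Since a = 1.05 > 0 the transformation is increasing, so the 80th percentile of S = a·(P_{80} of M) + b = 1.05·89.8 + (-40) = 54.29.

80th percentile of S = 54.29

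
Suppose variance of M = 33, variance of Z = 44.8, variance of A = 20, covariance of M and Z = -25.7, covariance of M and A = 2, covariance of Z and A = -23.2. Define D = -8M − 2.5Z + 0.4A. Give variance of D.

variance of D = 1400.8

variance of D = a²·variance of M + b²·variance of Z + c²·variance of A + 2ab·covariance of M and Z + 2ac·covariance of M and A + 2bc·covariance of Z and A, with a = -8, b = -2.5, c = 0.4.
= 2112 + 280 + 3.2 + (-1028) + (-12.8) + 46.4
= 1400.8.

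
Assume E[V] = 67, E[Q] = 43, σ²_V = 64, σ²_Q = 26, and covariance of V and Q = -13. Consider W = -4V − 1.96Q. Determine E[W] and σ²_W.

E[W] = (-4)·E[V] + (-1.96)·E[Q] = (-4)·67 + (-1.96)·43 = -352.28.
σ²_W = a²·σ²_V + b²·σ²_Q + 2ab·covariance of V and Q with a = -4, b = -1.96.
= (-4)²·64 + (-1.96)²·26 + 2·(-4)·(-1.96)·(-13)
= 1024 + 99.8816 + (-203.84) = 920.0416.

E[W] = -352.28, σ²_W = 920.0416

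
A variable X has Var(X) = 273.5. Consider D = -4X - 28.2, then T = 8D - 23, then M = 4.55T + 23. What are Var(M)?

Var(M) = 5798024.96

Var(D) = (-4)²·273.5 = 4376.
Var(T) = 8²·4376 = 280064.
Var(M) = 4.55²·280064 = 5798024.96.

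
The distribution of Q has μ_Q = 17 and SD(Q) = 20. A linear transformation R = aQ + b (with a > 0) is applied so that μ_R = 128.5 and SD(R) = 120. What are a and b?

SD(R) = a·SD(Q) (a > 0), so a = 120/20 = 6.
μ_R = a·μ_Q + b, so b = 128.5 − 6·17 = 26.5.

a = 6, b = 26.5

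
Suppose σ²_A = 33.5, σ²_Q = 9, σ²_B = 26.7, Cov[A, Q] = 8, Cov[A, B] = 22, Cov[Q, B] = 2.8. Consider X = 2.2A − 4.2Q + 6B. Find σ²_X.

σ²_X = a²·σ²_A + b²·σ²_Q + c²·σ²_B + 2ab·Cov[A, Q] + 2ac·Cov[A, B] + 2bc·Cov[Q, B], with a = 2.2, b = -4.2, c = 6.
= 162.14 + 158.76 + 961.2 + (-147.84) + 580.8 + (-141.12)
= 1573.94.

σ²_X = 1573.94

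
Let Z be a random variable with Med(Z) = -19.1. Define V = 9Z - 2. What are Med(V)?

Med(V) = -173.9

A linear map preserves order up to sign, so Med(V) = a·Med(Z) + b = 9·(-19.1) + (-2) = -173.9.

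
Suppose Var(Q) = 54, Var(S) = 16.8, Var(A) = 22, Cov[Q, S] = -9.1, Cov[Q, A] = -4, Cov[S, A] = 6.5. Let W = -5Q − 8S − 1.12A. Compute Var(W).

Var(W) = a²·Var(Q) + b²·Var(S) + c²·Var(A) + 2ab·Cov[Q, S] + 2ac·Cov[Q, A] + 2bc·Cov[S, A], with a = -5, b = -8, c = -1.12.
= 1350 + 1075.2 + 27.5968 + (-728) + (-44.8) + 116.48
= 1796.4768.

Var(W) = 1796.4768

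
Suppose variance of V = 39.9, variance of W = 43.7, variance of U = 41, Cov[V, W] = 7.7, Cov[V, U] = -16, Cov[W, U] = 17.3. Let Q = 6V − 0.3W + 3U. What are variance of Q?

variance of Q = a²·variance of V + b²·variance of W + c²·variance of U + 2ab·Cov[V, W] + 2ac·Cov[V, U] + 2bc·Cov[W, U], with a = 6, b = -0.3, c = 3.
= 1436.4 + 3.933 + 369 + (-27.72) + (-576) + (-31.14)
= 1174.473.

variance of Q = 1174.473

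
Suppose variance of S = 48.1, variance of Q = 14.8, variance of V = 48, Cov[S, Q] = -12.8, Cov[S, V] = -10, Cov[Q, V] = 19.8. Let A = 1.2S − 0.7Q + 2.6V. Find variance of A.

variance of A = 288.028

variance of A = a²·variance of S + b²·variance of Q + c²·variance of V + 2ab·Cov[S, Q] + 2ac·Cov[S, V] + 2bc·Cov[Q, V], with a = 1.2, b = -0.7, c = 2.6.
= 69.264 + 7.252 + 324.48 + 21.504 + (-62.4) + (-72.072)
= 288.028.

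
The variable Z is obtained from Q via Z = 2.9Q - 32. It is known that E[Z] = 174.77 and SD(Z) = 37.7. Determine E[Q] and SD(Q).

From Z = 2.9Q - 32: E[Z] = a·E[Q] + b, so E[Q] = (E[Z] − b)/a = (174.77 − (-32))/2.9 = 71.3.
SD(Z) = |a|·SD(Q), so SD(Q) = 37.7/|2.9| = 13.

E[Q] = 71.3, SD(Q) = 13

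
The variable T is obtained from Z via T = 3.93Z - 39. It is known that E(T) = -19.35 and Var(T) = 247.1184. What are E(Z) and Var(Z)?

From T = 3.93Z - 39: E(T) = a·E(Z) + b, so E(Z) = (E(T) − b)/a = (-19.35 − (-39))/3.93 = 5.
Var(T) = a²·Var(Z), so Var(Z) = 247.1184/3.93² = 16.

E(Z) = 5, Var(Z) = 16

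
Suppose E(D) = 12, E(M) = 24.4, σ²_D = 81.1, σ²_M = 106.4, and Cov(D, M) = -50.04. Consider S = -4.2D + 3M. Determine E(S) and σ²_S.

E(S) = (-4.2)·E(D) + 3·E(M) = (-4.2)·12 + 3·24.4 = 22.8.
σ²_S = a²·σ²_D + b²·σ²_M + 2ab·Cov(D, M) with a = -4.2, b = 3.
= (-4.2)²·81.1 + 3²·106.4 + 2·(-4.2)·3·(-50.04)
= 1430.604 + 957.6 + 1261.008 = 3649.212.

E(S) = 22.8, σ²_S = 3649.212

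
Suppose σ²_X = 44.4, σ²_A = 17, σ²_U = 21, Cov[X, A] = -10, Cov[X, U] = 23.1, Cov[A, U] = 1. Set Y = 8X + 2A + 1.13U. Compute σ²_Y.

σ²_Y = 3038.5829

σ²_Y = a²·σ²_X + b²·σ²_A + c²·σ²_U + 2ab·Cov[X, A] + 2ac·Cov[X, U] + 2bc·Cov[A, U], with a = 8, b = 2, c = 1.13.
= 2841.6 + 68 + 26.8149 + (-320) + 417.648 + 4.52
= 3038.5829.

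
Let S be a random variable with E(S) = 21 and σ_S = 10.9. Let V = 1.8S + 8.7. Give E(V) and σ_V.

V = 1.8S + 8.7 is linear with a = 1.8, b = 8.7.
E(V) = a·E(S) + b = 1.8·21 + 8.7 = 46.5.
σ_V = |a|·σ_S = |1.8|·10.9 = 19.62.

E(V) = 46.5, σ_V = 19.62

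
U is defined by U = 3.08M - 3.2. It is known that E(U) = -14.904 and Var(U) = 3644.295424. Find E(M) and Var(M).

From U = 3.08M - 3.2: E(U) = a·E(M) + b, so E(M) = (E(U) − b)/a = (-14.904 − (-3.2))/3.08 = -3.8.
Var(U) = a²·Var(M), so Var(M) = 3644.295424/3.08² = 384.16.

E(M) = -3.8, Var(M) = 384.16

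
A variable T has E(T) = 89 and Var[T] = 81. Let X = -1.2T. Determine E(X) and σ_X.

E(X) = -106.8, σ_X = 10.8

X = -1.2T is linear with a = -1.2, b = 0.
E(X) = a·E(T) + b = (-1.2)·89 = -106.8.
σ_T = √81 = 9.
σ_X = |a|·σ_T = |-1.2|·9 = 10.8.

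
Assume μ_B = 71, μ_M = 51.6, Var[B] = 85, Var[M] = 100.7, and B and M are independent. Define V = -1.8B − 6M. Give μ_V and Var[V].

μ_V = -437.4, Var[V] = 3900.6

μ_V = (-1.8)·μ_B + (-6)·μ_M = (-1.8)·71 + (-6)·51.6 = -437.4.
Var[V] = a²·Var[B] + b²·Var[M] + 2ab·Cov(B, M) with a = -1.8, b = -6.
Independence gives Cov(B, M) = 0.
= (-1.8)²·85 + (-6)²·100.7 + 2·(-1.8)·(-6)·0
= 275.4 + 3625.2 + 0 = 3900.6.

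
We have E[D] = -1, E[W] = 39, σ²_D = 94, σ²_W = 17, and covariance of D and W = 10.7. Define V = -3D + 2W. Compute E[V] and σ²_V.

E[V] = 81, σ²_V = 785.6

E[V] = (-3)·E[D] + 2·E[W] = (-3)·(-1) + 2·39 = 81.
σ²_V = a²·σ²_D + b²·σ²_W + 2ab·covariance of D and W with a = -3, b = 2.
= (-3)²·94 + 2²·17 + 2·(-3)·2·10.7
= 846 + 68 + (-128.4) = 785.6.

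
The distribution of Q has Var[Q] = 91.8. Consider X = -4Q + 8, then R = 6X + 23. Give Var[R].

Var[X] = (-4)²·91.8 = 1468.8.
Var[R] = 6²·1468.8 = 52876.8.

Var[R] = 52876.8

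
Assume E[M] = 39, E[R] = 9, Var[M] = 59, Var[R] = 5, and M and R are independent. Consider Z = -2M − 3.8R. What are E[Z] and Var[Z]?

E[Z] = (-2)·E[M] + (-3.8)·E[R] = (-2)·39 + (-3.8)·9 = -112.2.
Var[Z] = a²·Var[M] + b²·Var[R] + 2ab·covariance of M and R with a = -2, b = -3.8.
Independence gives covariance of M and R = 0.
= (-2)²·59 + (-3.8)²·5 + 2·(-2)·(-3.8)·0
= 236 + 72.2 + 0 = 308.2.

E[Z] = -112.2, Var[Z] = 308.2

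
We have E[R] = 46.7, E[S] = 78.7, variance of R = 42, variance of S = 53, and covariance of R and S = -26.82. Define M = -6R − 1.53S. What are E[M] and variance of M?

E[M] = (-6)·E[R] + (-1.53)·E[S] = (-6)·46.7 + (-1.53)·78.7 = -400.611.
variance of M = a²·variance of R + b²·variance of S + 2ab·covariance of R and S with a = -6, b = -1.53.
= (-6)²·42 + (-1.53)²·53 + 2·(-6)·(-1.53)·(-26.82)
= 1512 + 124.0677 + (-492.4152) = 1143.6525.

E[M] = -400.611, variance of M = 1143.6525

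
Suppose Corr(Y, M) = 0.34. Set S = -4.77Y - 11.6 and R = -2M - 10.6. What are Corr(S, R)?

Linear rescalings preserve correlation up to sign; here the slopes -4.77 and -2 have the same sign, so Corr(S, R) = Corr(Y, M) = 0.34.

Corr(S, R) = 0.34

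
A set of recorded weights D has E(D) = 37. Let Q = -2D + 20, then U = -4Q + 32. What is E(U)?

E(Q) = (-2)·37 + 20 = -54.
E(U) = (-4)·(-54) + 32 = 248.

E(U) = 248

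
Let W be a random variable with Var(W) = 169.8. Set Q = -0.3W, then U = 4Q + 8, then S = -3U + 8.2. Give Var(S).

Var(Q) = (-0.3)²·169.8 = 15.282.
Var(U) = 4²·15.282 = 244.512.
Var(S) = (-3)²·244.512 = 2200.608.

Var(S) = 2200.608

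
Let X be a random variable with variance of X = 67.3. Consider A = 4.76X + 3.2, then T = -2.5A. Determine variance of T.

variance of A = 4.76²·67.3 = 1524.85648.
variance of T = (-2.5)²·1524.85648 = 9530.353.

variance of T = 9530.353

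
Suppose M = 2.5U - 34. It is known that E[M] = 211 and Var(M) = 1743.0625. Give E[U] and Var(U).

From M = 2.5U - 34: E[M] = a·E[U] + b, so E[U] = (E[M] − b)/a = (211 − (-34))/2.5 = 98.
Var(M) = a²·Var(U), so Var(U) = 1743.0625/2.5² = 278.89.

E[U] = 98, Var(U) = 278.89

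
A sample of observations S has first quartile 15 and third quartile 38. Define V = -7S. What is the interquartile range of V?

IQR(V) = 161

IQR of S = Q3 − Q1 = 38 − 15 = 23.
Under V = aS + b, IQR(V) = |a|·IQR(S) = |-7|·23 = 161 (shifts cancel; spread scales by |a|).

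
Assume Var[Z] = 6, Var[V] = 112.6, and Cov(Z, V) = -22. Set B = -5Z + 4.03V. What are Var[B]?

Var[B] = a²·Var[Z] + b²·Var[V] + 2ab·Cov(Z, V) with a = -5, b = 4.03.
= (-5)²·6 + 4.03²·112.6 + 2·(-5)·4.03·(-22)
= 150 + 1828.72534 + 886.6 = 2865.32534.

Var[B] = 2865.32534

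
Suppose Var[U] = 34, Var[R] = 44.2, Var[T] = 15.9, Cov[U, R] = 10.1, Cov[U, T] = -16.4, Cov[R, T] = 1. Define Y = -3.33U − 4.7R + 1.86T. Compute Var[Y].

Var[Y] = a²·Var[U] + b²·Var[R] + c²·Var[T] + 2ab·Cov[U, R] + 2ac·Cov[U, T] + 2bc·Cov[R, T], with a = -3.33, b = -4.7, c = 1.86.
= 377.0226 + 976.378 + 55.00764 + 316.1502 + 203.15664 + (-17.484)
= 1910.23108.

Var[Y] = 1910.23108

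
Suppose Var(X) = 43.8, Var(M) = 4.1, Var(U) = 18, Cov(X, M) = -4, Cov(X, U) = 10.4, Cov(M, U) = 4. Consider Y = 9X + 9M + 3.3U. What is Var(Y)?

Var(Y) = 4283.28

Var(Y) = a²·Var(X) + b²·Var(M) + c²·Var(U) + 2ab·Cov(X, M) + 2ac·Cov(X, U) + 2bc·Cov(M, U), with a = 9, b = 9, c = 3.3.
= 3547.8 + 332.1 + 196.02 + (-648) + 617.76 + 237.6
= 4283.28.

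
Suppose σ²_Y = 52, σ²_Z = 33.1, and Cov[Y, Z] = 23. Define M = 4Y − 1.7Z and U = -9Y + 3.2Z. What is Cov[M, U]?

Cov[M, U] = -1405.764

By bilinearity, Cov[M, U] = ac·σ²_Y + bd·σ²_Z + (ad+bc)·Cov[Y, Z], with a=4, b=-1.7, c=-9, d=3.2.
ac·σ²_Y = 4·(-9)·52 = -1872
bd·σ²_Z = (-1.7)·3.2·33.1 = -180.064
(ad+bc)·Cov[Y, Z] = (28.1)·23 = 646.3
Cov[M, U] = -1872 + (-180.064) + 646.3 = -1405.764.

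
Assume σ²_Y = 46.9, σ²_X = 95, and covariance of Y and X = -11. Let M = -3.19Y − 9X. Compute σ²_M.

σ²_M = 7540.63909

σ²_M = a²·σ²_Y + b²·σ²_X + 2ab·covariance of Y and X with a = -3.19, b = -9.
= (-3.19)²·46.9 + (-9)²·95 + 2·(-3.19)·(-9)·(-11)
= 477.25909 + 7695 + (-631.62) = 7540.63909.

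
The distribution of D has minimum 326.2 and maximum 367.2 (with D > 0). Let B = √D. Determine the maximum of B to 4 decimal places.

√D is increasing on this domain, so max(B) comes from max(D) = 367.2: max(B) = √(367.2) ≈ 19.1625.

max(B) = 19.1625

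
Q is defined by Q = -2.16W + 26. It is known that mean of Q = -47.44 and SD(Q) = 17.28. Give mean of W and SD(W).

mean of W = 34, SD(W) = 8

From Q = -2.16W + 26: mean of Q = a·mean of W + b, so mean of W = (mean of Q − b)/a = (-47.44 − 26)/(-2.16) = 34.
SD(Q) = |a|·SD(W), so SD(W) = 17.28/|-2.16| = 8.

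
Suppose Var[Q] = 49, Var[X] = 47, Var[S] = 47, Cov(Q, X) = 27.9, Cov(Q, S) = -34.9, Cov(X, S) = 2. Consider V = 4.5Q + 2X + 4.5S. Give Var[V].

Var[V] = a²·Var[Q] + b²·Var[X] + c²·Var[S] + 2ab·Cov(Q, X) + 2ac·Cov(Q, S) + 2bc·Cov(X, S), with a = 4.5, b = 2, c = 4.5.
= 992.25 + 188 + 951.75 + 502.2 + (-1413.45) + 36
= 1256.75.

Var[V] = 1256.75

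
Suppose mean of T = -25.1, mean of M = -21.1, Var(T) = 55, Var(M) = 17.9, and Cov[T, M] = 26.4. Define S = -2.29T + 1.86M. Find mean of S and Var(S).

mean of S = (-2.29)·mean of T + 1.86·mean of M = (-2.29)·(-25.1) + 1.86·(-21.1) = 18.233.
Var(S) = a²·Var(T) + b²·Var(M) + 2ab·Cov[T, M] with a = -2.29, b = 1.86.
= (-2.29)²·55 + 1.86²·17.9 + 2·(-2.29)·1.86·26.4
= 288.4255 + 61.92684 + (-224.89632) = 125.45602.

mean of S = 18.233, Var(S) = 125.45602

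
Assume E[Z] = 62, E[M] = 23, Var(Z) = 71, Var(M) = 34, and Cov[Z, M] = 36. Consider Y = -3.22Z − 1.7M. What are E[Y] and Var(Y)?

E[Y] = (-3.22)·E[Z] + (-1.7)·E[M] = (-3.22)·62 + (-1.7)·23 = -238.74.
Var(Y) = a²·Var(Z) + b²·Var(M) + 2ab·Cov[Z, M] with a = -3.22, b = -1.7.
= (-3.22)²·71 + (-1.7)²·34 + 2·(-3.22)·(-1.7)·36
= 736.1564 + 98.26 + 394.128 = 1228.5444.

E[Y] = -238.74, Var(Y) = 1228.5444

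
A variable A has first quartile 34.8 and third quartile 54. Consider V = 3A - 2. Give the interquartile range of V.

IQR(V) = 57.6

IQR of A = Q3 − Q1 = 54 − 34.8 = 19.2.
Under V = aA + b, IQR(V) = |a|·IQR(A) = |3|·19.2 = 57.6 (shifts cancel; spread scales by |a|).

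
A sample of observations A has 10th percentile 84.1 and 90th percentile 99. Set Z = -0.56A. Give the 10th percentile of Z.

Since a = -0.56 < 0 the transformation is decreasing, reversing order: the 10th percentile of Z corresponds to the 90th percentile of A.
So P_{10}(Z) = a·P_{90}(A) + b = (-0.56)·99 = -55.44.

10th percentile of Z = -55.44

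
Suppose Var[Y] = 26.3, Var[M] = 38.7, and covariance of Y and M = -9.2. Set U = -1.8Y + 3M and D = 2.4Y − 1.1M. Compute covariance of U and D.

By bilinearity, covariance of U and D = ac·Var[Y] + bd·Var[M] + (ad+bc)·covariance of Y and M, with a=-1.8, b=3, c=2.4, d=-1.1.
ac·Var[Y] = (-1.8)·2.4·26.3 = -113.616
bd·Var[M] = 3·(-1.1)·38.7 = -127.71
(ad+bc)·covariance of Y and M = (9.18)·(-9.2) = -84.456
covariance of U and D = -113.616 + (-127.71) + (-84.456) = -325.782.

covariance of U and D = -325.782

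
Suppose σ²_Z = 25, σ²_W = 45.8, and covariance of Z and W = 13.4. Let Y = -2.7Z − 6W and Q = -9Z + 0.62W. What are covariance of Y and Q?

By bilinearity, covariance of Y and Q = ac·σ²_Z + bd·σ²_W + (ad+bc)·covariance of Z and W, with a=-2.7, b=-6, c=-9, d=0.62.
ac·σ²_Z = (-2.7)·(-9)·25 = 607.5
bd·σ²_W = (-6)·0.62·45.8 = -170.376
(ad+bc)·covariance of Z and W = (52.326)·13.4 = 701.1684
covariance of Y and Q = 607.5 + (-170.376) + 701.1684 = 1138.2924.

covariance of Y and Q = 1138.2924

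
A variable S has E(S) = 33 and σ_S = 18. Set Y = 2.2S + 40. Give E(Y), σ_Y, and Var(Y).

Y = 2.2S + 40 is linear with a = 2.2, b = 40.
E(Y) = a·E(S) + b = 2.2·33 + 40 = 112.6.
σ_Y = |a|·σ_S = |2.2|·18 = 39.6.
Var(S) = 18² = 324.
Var(Y) = a²·Var(S) = 2.2²·324 = 1568.16 (the additive constant 40 does not affect variance).

E(Y) = 112.6, σ_Y = 39.6, Var(Y) = 1568.16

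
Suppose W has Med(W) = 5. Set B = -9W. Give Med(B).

A linear map preserves order up to sign, so Med(B) = a·Med(W) + b = (-9)·5 = -45.

Med(B) = -45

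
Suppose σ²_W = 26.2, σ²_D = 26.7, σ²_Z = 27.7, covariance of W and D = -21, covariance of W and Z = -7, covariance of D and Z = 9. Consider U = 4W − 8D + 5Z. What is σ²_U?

σ²_U = a²·σ²_W + b²·σ²_D + c²·σ²_Z + 2ab·covariance of W and D + 2ac·covariance of W and Z + 2bc·covariance of D and Z, with a = 4, b = -8, c = 5.
= 419.2 + 1708.8 + 692.5 + 1344 + (-280) + (-720)
= 3164.5.

σ²_U = 3164.5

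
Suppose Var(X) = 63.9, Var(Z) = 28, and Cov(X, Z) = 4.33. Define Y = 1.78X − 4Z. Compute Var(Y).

Var(Y) = a²·Var(X) + b²·Var(Z) + 2ab·Cov(X, Z) with a = 1.78, b = -4.
= 1.78²·63.9 + (-4)²·28 + 2·1.78·(-4)·4.33
= 202.46076 + 448 + (-61.6592) = 588.80156.

Var(Y) = 588.80156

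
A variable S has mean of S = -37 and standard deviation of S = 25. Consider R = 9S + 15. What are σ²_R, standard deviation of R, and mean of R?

R = 9S + 15 is linear with a = 9, b = 15.
σ²_S = 25² = 625.
σ²_R = a²·σ²_S = 9²·625 = 50625 (the additive constant 15 does not affect variance).
standard deviation of R = |a|·standard deviation of S = |9|·25 = 225.
mean of R = a·mean of S + b = 9·(-37) + 15 = -318.

σ²_R = 50625, standard deviation of R = 225, mean of R = -318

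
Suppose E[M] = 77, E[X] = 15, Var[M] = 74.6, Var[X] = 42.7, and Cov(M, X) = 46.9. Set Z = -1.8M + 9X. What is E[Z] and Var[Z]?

E[Z] = (-1.8)·E[M] + 9·E[X] = (-1.8)·77 + 9·15 = -3.6.
Var[Z] = a²·Var[M] + b²·Var[X] + 2ab·Cov(M, X) with a = -1.8, b = 9.
= (-1.8)²·74.6 + 9²·42.7 + 2·(-1.8)·9·46.9
= 241.704 + 3458.7 + (-1519.56) = 2180.844.

E[Z] = -3.6, Var[Z] = 2180.844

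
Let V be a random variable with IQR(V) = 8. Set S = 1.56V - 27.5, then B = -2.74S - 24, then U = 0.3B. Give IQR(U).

IQR(S) = |1.56|·8 = 12.48.
IQR(B) = |-2.74|·12.48 = 34.1952.
IQR(U) = |0.3|·34.1952 = 10.25856.

IQR(U) = 10.25856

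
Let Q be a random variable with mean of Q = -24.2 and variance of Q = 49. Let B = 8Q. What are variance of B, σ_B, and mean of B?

B = 8Q is linear with a = 8, b = 0.
variance of B = a²·variance of Q = 8²·49 = 3136.
σ_Q = √49 = 7.
σ_B = |a|·σ_Q = |8|·7 = 56.
mean of B = a·mean of Q + b = 8·(-24.2) = -193.6.

variance of B = 3136, σ_B = 56, mean of B = -193.6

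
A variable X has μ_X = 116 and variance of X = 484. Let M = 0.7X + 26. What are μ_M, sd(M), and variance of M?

M = 0.7X + 26 is linear with a = 0.7, b = 26.
μ_M = a·μ_X + b = 0.7·116 + 26 = 107.2.
sd(X) = √484 = 22.
sd(M) = |a|·sd(X) = |0.7|·22 = 15.4.
variance of M = a²·variance of X = 0.7²·484 = 237.16 (the additive constant 26 does not affect variance).

μ_M = 107.2, sd(M) = 15.4, variance of M = 237.16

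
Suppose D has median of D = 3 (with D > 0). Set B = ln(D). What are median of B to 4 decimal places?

ln(D) is monotone on this domain, so median of B = ln(3) ≈ 1.0986.

median of B = 1.0986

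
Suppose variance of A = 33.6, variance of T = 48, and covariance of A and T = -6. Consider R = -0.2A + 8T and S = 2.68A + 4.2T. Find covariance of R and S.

By bilinearity, covariance of R and S = ac·variance of A + bd·variance of T + (ad+bc)·covariance of A and T, with a=-0.2, b=8, c=2.68, d=4.2.
ac·variance of A = (-0.2)·2.68·33.6 = -18.0096
bd·variance of T = 8·4.2·48 = 1612.8
(ad+bc)·covariance of A and T = (20.6)·(-6) = -123.6
covariance of R and S = -18.0096 + 1612.8 + (-123.6) = 1471.1904.

covariance of R and S = 1471.1904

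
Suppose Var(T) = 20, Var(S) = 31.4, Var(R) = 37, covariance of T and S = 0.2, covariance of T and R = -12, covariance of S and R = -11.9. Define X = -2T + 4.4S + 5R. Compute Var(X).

Var(X) = a²·Var(T) + b²·Var(S) + c²·Var(R) + 2ab·covariance of T and S + 2ac·covariance of T and R + 2bc·covariance of S and R, with a = -2, b = 4.4, c = 5.
= 80 + 607.904 + 925 + (-3.52) + 240 + (-523.6)
= 1325.784.

Var(X) = 1325.784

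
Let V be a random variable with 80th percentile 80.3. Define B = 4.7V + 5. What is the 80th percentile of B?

Since a = 4.7 > 0 the transformation is increasing, so the 80th percentile of B = a·(P_{80} of V) + b = 4.7·80.3 + 5 = 382.41.

80th percentile of B = 382.41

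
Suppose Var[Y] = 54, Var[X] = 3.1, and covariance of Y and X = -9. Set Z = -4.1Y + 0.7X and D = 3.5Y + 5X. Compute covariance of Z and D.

covariance of Z and D = -601.6

By bilinearity, covariance of Z and D = ac·Var[Y] + bd·Var[X] + (ad+bc)·covariance of Y and X, with a=-4.1, b=0.7, c=3.5, d=5.
ac·Var[Y] = (-4.1)·3.5·54 = -774.9
bd·Var[X] = 0.7·5·3.1 = 10.85
(ad+bc)·covariance of Y and X = (-18.05)·(-9) = 162.45
covariance of Z and D = -774.9 + 10.85 + 162.45 = -601.6.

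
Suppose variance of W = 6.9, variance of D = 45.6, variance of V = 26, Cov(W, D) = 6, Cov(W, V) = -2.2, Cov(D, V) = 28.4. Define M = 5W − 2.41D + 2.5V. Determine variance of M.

variance of M = 58.02936

variance of M = a²·variance of W + b²·variance of D + c²·variance of V + 2ab·Cov(W, D) + 2ac·Cov(W, V) + 2bc·Cov(D, V), with a = 5, b = -2.41, c = 2.5.
= 172.5 + 264.84936 + 162.5 + (-144.6) + (-55) + (-342.22)
= 58.02936.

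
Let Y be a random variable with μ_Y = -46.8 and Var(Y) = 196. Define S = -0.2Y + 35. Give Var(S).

Var(S) = 7.84

S = -0.2Y + 35 is linear with a = -0.2, b = 35.
Var(S) = a²·Var(Y) = (-0.2)²·196 = 7.84 (the additive constant 35 does not affect variance).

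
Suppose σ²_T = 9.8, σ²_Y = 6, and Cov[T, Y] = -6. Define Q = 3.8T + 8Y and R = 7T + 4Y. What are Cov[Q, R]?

Cov[Q, R] = 25.48

By bilinearity, Cov[Q, R] = ac·σ²_T + bd·σ²_Y + (ad+bc)·Cov[T, Y], with a=3.8, b=8, c=7, d=4.
ac·σ²_T = 3.8·7·9.8 = 260.68
bd·σ²_Y = 8·4·6 = 192
(ad+bc)·Cov[T, Y] = (71.2)·(-6) = -427.2
Cov[Q, R] = 260.68 + 192 + (-427.2) = 25.48.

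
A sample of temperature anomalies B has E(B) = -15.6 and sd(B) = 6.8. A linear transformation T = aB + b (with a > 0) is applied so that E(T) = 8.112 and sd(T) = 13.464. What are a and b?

a = 1.98, b = 39

sd(T) = a·sd(B) (a > 0), so a = 13.464/6.8 = 1.98.
E(T) = a·E(B) + b, so b = 8.112 − 1.98·(-15.6) = 39.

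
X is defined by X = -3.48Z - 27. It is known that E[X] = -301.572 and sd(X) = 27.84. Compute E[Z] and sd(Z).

E[Z] = 78.9, sd(Z) = 8

From X = -3.48Z - 27: E[X] = a·E[Z] + b, so E[Z] = (E[X] − b)/a = (-301.572 − (-27))/(-3.48) = 78.9.
sd(X) = |a|·sd(Z), so sd(Z) = 27.84/|-3.48| = 8.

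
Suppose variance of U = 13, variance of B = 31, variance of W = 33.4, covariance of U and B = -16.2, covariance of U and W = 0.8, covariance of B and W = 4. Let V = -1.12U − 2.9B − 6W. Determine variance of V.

variance of V = a²·variance of U + b²·variance of B + c²·variance of W + 2ab·covariance of U and B + 2ac·covariance of U and W + 2bc·covariance of B and W, with a = -1.12, b = -2.9, c = -6.
= 16.3072 + 260.71 + 1202.4 + (-105.2352) + 10.752 + 139.2
= 1524.134.

variance of V = 1524.134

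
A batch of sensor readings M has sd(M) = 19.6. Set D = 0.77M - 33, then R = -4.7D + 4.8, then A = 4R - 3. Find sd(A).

sd(A) = 283.7296

sd(D) = |0.77|·19.6 = 15.092.
sd(R) = |-4.7|·15.092 = 70.9324.
sd(A) = |4|·70.9324 = 283.7296.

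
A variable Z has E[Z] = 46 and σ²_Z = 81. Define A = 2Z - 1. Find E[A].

A = 2Z - 1 is linear with a = 2, b = -1.
E[A] = a·E[Z] + b = 2·46 + (-1) = 91.

E[A] = 91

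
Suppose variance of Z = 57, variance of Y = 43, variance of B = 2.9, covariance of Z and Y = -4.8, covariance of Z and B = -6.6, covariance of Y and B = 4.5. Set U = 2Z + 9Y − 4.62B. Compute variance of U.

variance of U = 3347.84676

variance of U = a²·variance of Z + b²·variance of Y + c²·variance of B + 2ab·covariance of Z and Y + 2ac·covariance of Z and B + 2bc·covariance of Y and B, with a = 2, b = 9, c = -4.62.
= 228 + 3483 + 61.89876 + (-172.8) + 121.968 + (-374.22)
= 3347.84676.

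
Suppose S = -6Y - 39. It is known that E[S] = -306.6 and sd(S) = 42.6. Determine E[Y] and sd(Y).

E[Y] = 44.6, sd(Y) = 7.1

From S = -6Y - 39: E[S] = a·E[Y] + b, so E[Y] = (E[S] − b)/a = (-306.6 − (-39))/(-6) = 44.6.
sd(S) = |a|·sd(Y), so sd(Y) = 42.6/|-6| = 7.1.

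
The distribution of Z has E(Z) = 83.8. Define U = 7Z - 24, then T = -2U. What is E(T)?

E(T) = -1125.2

E(U) = 7·83.8 + (-24) = 562.6.
E(T) = (-2)·562.6 = -1125.2.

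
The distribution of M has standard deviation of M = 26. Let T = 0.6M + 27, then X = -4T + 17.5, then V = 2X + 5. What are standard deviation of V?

standard deviation of T = |0.6|·26 = 15.6.
standard deviation of X = |-4|·15.6 = 62.4.
standard deviation of V = |2|·62.4 = 124.8.

standard deviation of V = 124.8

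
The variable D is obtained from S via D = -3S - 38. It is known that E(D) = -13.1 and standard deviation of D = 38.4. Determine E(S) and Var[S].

E(S) = -8.3, Var[S] = 163.84

From D = -3S - 38: E(D) = a·E(S) + b, so E(S) = (E(D) − b)/a = (-13.1 − (-38))/(-3) = -8.3.
Var[D] = 38.4² = 1474.56.
Var[D] = a²·Var[S], so Var[S] = 1474.56/(-3)² = 163.84.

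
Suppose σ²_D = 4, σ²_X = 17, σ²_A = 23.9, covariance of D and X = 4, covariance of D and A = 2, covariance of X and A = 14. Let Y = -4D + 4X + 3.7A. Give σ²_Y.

σ²_Y = 890.391

σ²_Y = a²·σ²_D + b²·σ²_X + c²·σ²_A + 2ab·covariance of D and X + 2ac·covariance of D and A + 2bc·covariance of X and A, with a = -4, b = 4, c = 3.7.
= 64 + 272 + 327.191 + (-128) + (-59.2) + 414.4
= 890.391.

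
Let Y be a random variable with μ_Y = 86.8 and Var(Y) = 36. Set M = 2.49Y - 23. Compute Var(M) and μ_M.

M = 2.49Y - 23 is linear with a = 2.49, b = -23.
Var(M) = a²·Var(Y) = 2.49²·36 = 223.2036 (the additive constant -23 does not affect variance).
μ_M = a·μ_Y + b = 2.49·86.8 + (-23) = 193.132.

Var(M) = 223.2036, μ_M = 193.132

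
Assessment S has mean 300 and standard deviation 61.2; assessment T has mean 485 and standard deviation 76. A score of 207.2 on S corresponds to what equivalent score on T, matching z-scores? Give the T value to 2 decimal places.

T = 369.76

z = (207.2 − 300)/61.2 ≈ -1.5163.
T = 485 + z·76 = 485 + (207.2 − 300)·76/61.2 ≈ 369.76.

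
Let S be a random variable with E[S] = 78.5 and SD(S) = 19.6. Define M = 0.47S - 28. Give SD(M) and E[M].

M = 0.47S - 28 is linear with a = 0.47, b = -28.
SD(M) = |a|·SD(S) = |0.47|·19.6 = 9.212.
E[M] = a·E[S] + b = 0.47·78.5 + (-28) = 8.895.

SD(M) = 9.212, E[M] = 8.895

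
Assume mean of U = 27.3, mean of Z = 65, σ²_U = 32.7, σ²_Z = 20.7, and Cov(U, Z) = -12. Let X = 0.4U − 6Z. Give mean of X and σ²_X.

mean of X = -379.08, σ²_X = 808.032

mean of X = 0.4·mean of U + (-6)·mean of Z = 0.4·27.3 + (-6)·65 = -379.08.
σ²_X = a²·σ²_U + b²·σ²_Z + 2ab·Cov(U, Z) with a = 0.4, b = -6.
= 0.4²·32.7 + (-6)²·20.7 + 2·0.4·(-6)·(-12)
= 5.232 + 745.2 + 57.6 = 808.032.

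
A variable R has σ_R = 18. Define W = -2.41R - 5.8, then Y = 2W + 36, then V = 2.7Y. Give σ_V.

σ_W = |-2.41|·18 = 43.38.
σ_Y = |2|·43.38 = 86.76.
σ_V = |2.7|·86.76 = 234.252.

σ_V = 234.252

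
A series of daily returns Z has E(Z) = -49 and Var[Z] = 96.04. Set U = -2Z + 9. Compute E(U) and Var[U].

U = -2Z + 9 is linear with a = -2, b = 9.
E(U) = a·E(Z) + b = (-2)·(-49) + 9 = 107.
Var[U] = a²·Var[Z] = (-2)²·96.04 = 384.16 (the additive constant 9 does not affect variance).

E(U) = 107, Var[U] = 384.16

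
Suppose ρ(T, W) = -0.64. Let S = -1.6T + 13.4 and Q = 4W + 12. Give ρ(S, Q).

Linear rescalings preserve |correlation|; the slopes -1.6 and 4 have opposite signs, so the correlation flips sign: ρ(S, Q) = −ρ(T, W) = 0.64.

ρ(S, Q) = 0.64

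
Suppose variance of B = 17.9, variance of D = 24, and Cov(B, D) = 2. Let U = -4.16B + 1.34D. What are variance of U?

variance of U = a²·variance of B + b²·variance of D + 2ab·Cov(B, D) with a = -4.16, b = 1.34.
= (-4.16)²·17.9 + 1.34²·24 + 2·(-4.16)·1.34·2
= 309.77024 + 43.0944 + (-22.2976) = 330.56704.

variance of U = 330.56704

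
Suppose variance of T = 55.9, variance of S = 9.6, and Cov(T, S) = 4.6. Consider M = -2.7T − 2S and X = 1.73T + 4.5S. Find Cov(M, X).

By bilinearity, Cov(M, X) = ac·variance of T + bd·variance of S + (ad+bc)·Cov(T, S), with a=-2.7, b=-2, c=1.73, d=4.5.
ac·variance of T = (-2.7)·1.73·55.9 = -261.1089
bd·variance of S = (-2)·4.5·9.6 = -86.4
(ad+bc)·Cov(T, S) = (-15.61)·4.6 = -71.806
Cov(M, X) = -261.1089 + (-86.4) + (-71.806) = -419.3149.

Cov(M, X) = -419.3149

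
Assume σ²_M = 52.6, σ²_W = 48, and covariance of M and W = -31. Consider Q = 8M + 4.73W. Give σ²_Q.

σ²_Q = 2094.2192

σ²_Q = a²·σ²_M + b²·σ²_W + 2ab·covariance of M and W with a = 8, b = 4.73.
= 8²·52.6 + 4.73²·48 + 2·8·4.73·(-31)
= 3366.4 + 1073.8992 + (-2346.08) = 2094.2192.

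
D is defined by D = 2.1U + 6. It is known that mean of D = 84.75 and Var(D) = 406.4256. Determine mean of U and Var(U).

From D = 2.1U + 6: mean of D = a·mean of U + b, so mean of U = (mean of D − b)/a = (84.75 − 6)/2.1 = 37.5.
Var(D) = a²·Var(U), so Var(U) = 406.4256/2.1² = 92.16.

mean of U = 37.5, Var(U) = 92.16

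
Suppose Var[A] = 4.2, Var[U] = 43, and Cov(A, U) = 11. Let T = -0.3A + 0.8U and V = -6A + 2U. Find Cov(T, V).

Cov(T, V) = 16.96

By bilinearity, Cov(T, V) = ac·Var[A] + bd·Var[U] + (ad+bc)·Cov(A, U), with a=-0.3, b=0.8, c=-6, d=2.
ac·Var[A] = (-0.3)·(-6)·4.2 = 7.56
bd·Var[U] = 0.8·2·43 = 68.8
(ad+bc)·Cov(A, U) = (-5.4)·11 = -59.4
Cov(T, V) = 7.56 + 68.8 + (-59.4) = 16.96.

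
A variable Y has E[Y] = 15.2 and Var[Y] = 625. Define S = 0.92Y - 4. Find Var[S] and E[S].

Var[S] = 529, E[S] = 9.984

S = 0.92Y - 4 is linear with a = 0.92, b = -4.
Var[S] = a²·Var[Y] = 0.92²·625 = 529 (the additive constant -4 does not affect variance).
E[S] = a·E[Y] + b = 0.92·15.2 + (-4) = 9.984.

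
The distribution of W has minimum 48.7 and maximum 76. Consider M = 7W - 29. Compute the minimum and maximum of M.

min(M) = 311.9, max(M) = 503

a = 7 > 0, so min(M) = a·min(W)+b = 7·48.7 + (-29) = 311.9 and max(M) = 7·76 + (-29) = 503.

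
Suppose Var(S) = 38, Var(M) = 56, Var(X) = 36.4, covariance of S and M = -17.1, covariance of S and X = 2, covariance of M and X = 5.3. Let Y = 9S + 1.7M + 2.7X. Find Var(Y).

Var(Y) = 3127.79

Var(Y) = a²·Var(S) + b²·Var(M) + c²·Var(X) + 2ab·covariance of S and M + 2ac·covariance of S and X + 2bc·covariance of M and X, with a = 9, b = 1.7, c = 2.7.
= 3078 + 161.84 + 265.356 + (-523.26) + 97.2 + 48.654
= 3127.79.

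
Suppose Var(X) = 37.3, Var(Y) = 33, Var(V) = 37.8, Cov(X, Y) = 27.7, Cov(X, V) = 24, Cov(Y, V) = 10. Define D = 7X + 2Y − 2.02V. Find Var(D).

Var(D) = 2130.01912

Var(D) = a²·Var(X) + b²·Var(Y) + c²·Var(V) + 2ab·Cov(X, Y) + 2ac·Cov(X, V) + 2bc·Cov(Y, V), with a = 7, b = 2, c = -2.02.
= 1827.7 + 132 + 154.23912 + 775.6 + (-678.72) + (-80.8)
= 2130.01912.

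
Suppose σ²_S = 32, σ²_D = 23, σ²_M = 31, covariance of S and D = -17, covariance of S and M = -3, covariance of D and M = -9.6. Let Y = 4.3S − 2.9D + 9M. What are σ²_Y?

σ²_Y = 3989.01

σ²_Y = a²·σ²_S + b²·σ²_D + c²·σ²_M + 2ab·covariance of S and D + 2ac·covariance of S and M + 2bc·covariance of D and M, with a = 4.3, b = -2.9, c = 9.
= 591.68 + 193.43 + 2511 + 423.98 + (-232.2) + 501.12
= 3989.01.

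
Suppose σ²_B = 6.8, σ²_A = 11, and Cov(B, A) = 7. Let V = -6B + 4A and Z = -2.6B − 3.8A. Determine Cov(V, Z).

Cov(V, Z) = 25.68

By bilinearity, Cov(V, Z) = ac·σ²_B + bd·σ²_A + (ad+bc)·Cov(B, A), with a=-6, b=4, c=-2.6, d=-3.8.
ac·σ²_B = (-6)·(-2.6)·6.8 = 106.08
bd·σ²_A = 4·(-3.8)·11 = -167.2
(ad+bc)·Cov(B, A) = (12.4)·7 = 86.8
Cov(V, Z) = 106.08 + (-167.2) + 86.8 = 25.68.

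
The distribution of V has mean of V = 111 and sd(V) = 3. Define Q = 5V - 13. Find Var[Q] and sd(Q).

Q = 5V - 13 is linear with a = 5, b = -13.
Var[V] = 3² = 9.
Var[Q] = a²·Var[V] = 5²·9 = 225 (the additive constant -13 does not affect variance).
sd(Q) = |a|·sd(V) = |5|·3 = 15.

Var[Q] = 225, sd(Q) = 15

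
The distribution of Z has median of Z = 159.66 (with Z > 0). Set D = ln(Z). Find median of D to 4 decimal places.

ln(Z) is monotone on this domain, so median of D = ln(159.66) ≈ 5.073.

median of D = 5.073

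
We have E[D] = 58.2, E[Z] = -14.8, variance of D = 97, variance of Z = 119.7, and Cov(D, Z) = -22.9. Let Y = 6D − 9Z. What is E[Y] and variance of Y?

E[Y] = 482.4, variance of Y = 15660.9

E[Y] = 6·E[D] + (-9)·E[Z] = 6·58.2 + (-9)·(-14.8) = 482.4.
variance of Y = a²·variance of D + b²·variance of Z + 2ab·Cov(D, Z) with a = 6, b = -9.
= 6²·97 + (-9)²·119.7 + 2·6·(-9)·(-22.9)
= 3492 + 9695.7 + 2473.2 = 15660.9.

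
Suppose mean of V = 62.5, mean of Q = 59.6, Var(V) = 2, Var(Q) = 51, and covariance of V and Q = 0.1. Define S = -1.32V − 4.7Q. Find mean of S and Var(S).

mean of S = (-1.32)·mean of V + (-4.7)·mean of Q = (-1.32)·62.5 + (-4.7)·59.6 = -362.62.
Var(S) = a²·Var(V) + b²·Var(Q) + 2ab·covariance of V and Q with a = -1.32, b = -4.7.
= (-1.32)²·2 + (-4.7)²·51 + 2·(-1.32)·(-4.7)·0.1
= 3.4848 + 1126.59 + 1.2408 = 1131.3156.

mean of S = -362.62, Var(S) = 1131.3156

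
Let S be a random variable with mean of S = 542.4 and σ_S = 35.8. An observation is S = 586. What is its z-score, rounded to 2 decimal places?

z = (S − mean of S) / σ_S = (586 − 542.4) / 35.8 ≈ 1.22.

z = 1.22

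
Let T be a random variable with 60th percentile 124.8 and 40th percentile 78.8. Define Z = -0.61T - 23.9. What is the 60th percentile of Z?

Since a = -0.61 < 0 the transformation is decreasing, reversing order: the 60th percentile of Z corresponds to the 40th percentile of T.
So P_{60}(Z) = a·P_{40}(T) + b = (-0.61)·78.8 + (-23.9) = -71.968.

60th percentile of Z = -71.968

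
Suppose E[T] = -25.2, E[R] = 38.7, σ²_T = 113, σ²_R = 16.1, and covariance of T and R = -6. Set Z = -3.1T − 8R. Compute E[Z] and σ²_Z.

E[Z] = -231.48, σ²_Z = 1818.73

E[Z] = (-3.1)·E[T] + (-8)·E[R] = (-3.1)·(-25.2) + (-8)·38.7 = -231.48.
σ²_Z = a²·σ²_T + b²·σ²_R + 2ab·covariance of T and R with a = -3.1, b = -8.
= (-3.1)²·113 + (-8)²·16.1 + 2·(-3.1)·(-8)·(-6)
= 1085.93 + 1030.4 + (-297.6) = 1818.73.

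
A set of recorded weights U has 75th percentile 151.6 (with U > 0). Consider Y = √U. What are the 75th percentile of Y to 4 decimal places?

75th percentile of Y = 12.3126

√U is increasing, so P_{75}(Y) = g(P_{75}(U)) ≈ 12.3126.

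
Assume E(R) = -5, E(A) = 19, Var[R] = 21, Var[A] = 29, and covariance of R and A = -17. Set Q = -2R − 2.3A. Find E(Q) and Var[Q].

E(Q) = (-2)·E(R) + (-2.3)·E(A) = (-2)·(-5) + (-2.3)·19 = -33.7.
Var[Q] = a²·Var[R] + b²·Var[A] + 2ab·covariance of R and A with a = -2, b = -2.3.
= (-2)²·21 + (-2.3)²·29 + 2·(-2)·(-2.3)·(-17)
= 84 + 153.41 + (-156.4) = 81.01.

E(Q) = -33.7, Var[Q] = 81.01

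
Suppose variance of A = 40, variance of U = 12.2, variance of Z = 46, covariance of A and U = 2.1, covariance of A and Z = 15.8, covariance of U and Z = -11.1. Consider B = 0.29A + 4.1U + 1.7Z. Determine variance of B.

variance of B = 207.2246

variance of B = a²·variance of A + b²·variance of U + c²·variance of Z + 2ab·covariance of A and U + 2ac·covariance of A and Z + 2bc·covariance of U and Z, with a = 0.29, b = 4.1, c = 1.7.
= 3.364 + 205.082 + 132.94 + 4.9938 + 15.5788 + (-154.734)
= 207.2246.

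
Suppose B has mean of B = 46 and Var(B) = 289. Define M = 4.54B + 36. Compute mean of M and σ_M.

mean of M = 244.84, σ_M = 77.18

M = 4.54B + 36 is linear with a = 4.54, b = 36.
mean of M = a·mean of B + b = 4.54·46 + 36 = 244.84.
σ_B = √289 = 17.
σ_M = |a|·σ_B = |4.54|·17 = 77.18.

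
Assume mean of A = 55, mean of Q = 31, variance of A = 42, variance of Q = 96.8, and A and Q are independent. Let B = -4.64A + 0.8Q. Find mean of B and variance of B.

mean of B = (-4.64)·mean of A + 0.8·mean of Q = (-4.64)·55 + 0.8·31 = -230.4.
variance of B = a²·variance of A + b²·variance of Q + 2ab·Cov(A, Q) with a = -4.64, b = 0.8.
Independence gives Cov(A, Q) = 0.
= (-4.64)²·42 + 0.8²·96.8 + 2·(-4.64)·0.8·0
= 904.2432 + 61.952 + 0 = 966.1952.

mean of B = -230.4, variance of B = 966.1952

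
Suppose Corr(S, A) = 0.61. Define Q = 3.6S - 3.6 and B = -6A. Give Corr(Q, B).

Corr(Q, B) = -0.61

Linear rescalings preserve |correlation|; the slopes 3.6 and -6 have opposite signs, so the correlation flips sign: Corr(Q, B) = −Corr(S, A) = -0.61.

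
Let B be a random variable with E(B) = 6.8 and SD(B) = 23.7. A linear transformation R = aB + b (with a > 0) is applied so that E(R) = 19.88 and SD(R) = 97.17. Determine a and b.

SD(R) = a·SD(B) (a > 0), so a = 97.17/23.7 = 4.1.
E(R) = a·E(B) + b, so b = 19.88 − 4.1·6.8 = -8.

a = 4.1, b = -8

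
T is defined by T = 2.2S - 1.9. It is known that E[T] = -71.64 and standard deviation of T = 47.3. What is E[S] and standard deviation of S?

E[S] = -31.7, standard deviation of S = 21.5

From T = 2.2S - 1.9: E[T] = a·E[S] + b, so E[S] = (E[T] − b)/a = (-71.64 − (-1.9))/2.2 = -31.7.
standard deviation of T = |a|·standard deviation of S, so standard deviation of S = 47.3/|2.2| = 21.5.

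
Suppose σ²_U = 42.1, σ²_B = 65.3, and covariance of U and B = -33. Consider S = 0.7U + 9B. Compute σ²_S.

σ²_S = a²·σ²_U + b²·σ²_B + 2ab·covariance of U and B with a = 0.7, b = 9.
= 0.7²·42.1 + 9²·65.3 + 2·0.7·9·(-33)
= 20.629 + 5289.3 + (-415.8) = 4894.129.

σ²_S = 4894.129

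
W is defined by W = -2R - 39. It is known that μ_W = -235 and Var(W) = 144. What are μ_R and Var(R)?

From W = -2R - 39: μ_W = a·μ_R + b, so μ_R = (μ_W − b)/a = (-235 − (-39))/(-2) = 98.
Var(W) = a²·Var(R), so Var(R) = 144/(-2)² = 36.

μ_R = 98, Var(R) = 36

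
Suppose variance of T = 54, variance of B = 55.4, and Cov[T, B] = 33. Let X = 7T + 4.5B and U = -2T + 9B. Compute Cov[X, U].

By bilinearity, Cov[X, U] = ac·variance of T + bd·variance of B + (ad+bc)·Cov[T, B], with a=7, b=4.5, c=-2, d=9.
ac·variance of T = 7·(-2)·54 = -756
bd·variance of B = 4.5·9·55.4 = 2243.7
(ad+bc)·Cov[T, B] = (54)·33 = 1782
Cov[X, U] = -756 + 2243.7 + 1782 = 3269.7.

Cov[X, U] = 3269.7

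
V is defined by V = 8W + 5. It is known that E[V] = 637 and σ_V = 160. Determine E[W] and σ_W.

E[W] = 79, σ_W = 20

From V = 8W + 5: E[V] = a·E[W] + b, so E[W] = (E[V] − b)/a = (637 − 5)/8 = 79.
σ_V = |a|·σ_W, so σ_W = 160/|8| = 20.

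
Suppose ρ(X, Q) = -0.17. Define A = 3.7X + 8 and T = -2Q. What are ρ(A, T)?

ρ(A, T) = 0.17

Linear rescalings preserve |correlation|; the slopes 3.7 and -2 have opposite signs, so the correlation flips sign: ρ(A, T) = −ρ(X, Q) = 0.17.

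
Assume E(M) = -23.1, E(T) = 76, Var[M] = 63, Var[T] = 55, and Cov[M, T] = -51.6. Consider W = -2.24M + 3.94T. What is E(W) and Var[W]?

E(W) = (-2.24)·E(M) + 3.94·E(T) = (-2.24)·(-23.1) + 3.94·76 = 351.184.
Var[W] = a²·Var[M] + b²·Var[T] + 2ab·Cov[M, T] with a = -2.24, b = 3.94.
= (-2.24)²·63 + 3.94²·55 + 2·(-2.24)·3.94·(-51.6)
= 316.1088 + 853.798 + 910.80192 = 2080.70872.

E(W) = 351.184, Var[W] = 2080.70872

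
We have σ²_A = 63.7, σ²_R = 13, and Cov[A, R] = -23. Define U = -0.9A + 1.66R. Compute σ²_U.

σ²_U = a²·σ²_A + b²·σ²_R + 2ab·Cov[A, R] with a = -0.9, b = 1.66.
= (-0.9)²·63.7 + 1.66²·13 + 2·(-0.9)·1.66·(-23)
= 51.597 + 35.8228 + 68.724 = 156.1438.

σ²_U = 156.1438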